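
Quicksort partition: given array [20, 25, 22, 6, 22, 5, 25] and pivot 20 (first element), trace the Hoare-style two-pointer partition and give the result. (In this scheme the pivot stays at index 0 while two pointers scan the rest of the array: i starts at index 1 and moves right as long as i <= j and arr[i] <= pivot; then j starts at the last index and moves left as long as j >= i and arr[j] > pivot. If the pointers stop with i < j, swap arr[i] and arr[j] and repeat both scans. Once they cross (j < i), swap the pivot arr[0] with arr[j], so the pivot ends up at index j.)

Hoare-style two-pointer partition with pivot = 20:

Initial array: [20, 25, 22, 6, 22, 5, 25]

Pointers start at i = 1, j = 6.
i stops at index 1 (arr[1]=25 > 20), j stops at index 5 (arr[5]=5 <= 20): swap arr[1] and arr[5], array becomes [20, 5, 22, 6, 22, 25, 25]
i stops at index 2 (arr[2]=22 > 20), j stops at index 3 (arr[3]=6 <= 20): swap arr[2] and arr[3], array becomes [20, 5, 6, 22, 22, 25, 25]
i ends at 3, j ends at 2: the pointers have crossed (j < i), so scanning stops.

Swap pivot arr[0] with arr[2] to place pivot at position 2: [6, 5, 20, 22, 22, 25, 25]
Pivot position: 2

After partitioning with pivot 20, the array becomes [6, 5, 20, 22, 22, 25, 25]. The pivot is placed at index 2. All elements to the left of the pivot are <= 20, and all elements to the right are > 20.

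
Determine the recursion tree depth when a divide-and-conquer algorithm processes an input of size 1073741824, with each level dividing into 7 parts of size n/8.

For divide and conquer with division factor 8:

Problem sizes at each level:
Level 0: 1073741824
Level 1: 134217728
Level 2: 16777216
Level 3: 2097152
Level 4: 262144
Level 5: 32768
Level 6: 4096
Level 7: 512
Level 8: 64
Level 9: 8
Level 10: 1

The root is level 0 and the size-1 base case is level 10 (the tree spans levels 0 through 10, i.e. 11 levels counting the root), so the depth is the number of divisions: log_8(1073741824) = 10

The recursion tree depth is log_8(1073741824) = 10. At each level, the problem size is divided by 8, so it takes 10 divisions to reduce to a base case of size 1. The algorithm makes 7 recursive calls at each level.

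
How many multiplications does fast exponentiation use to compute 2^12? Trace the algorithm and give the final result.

Computing 2^12 by squaring (build up from 2^1; each line after the first costs one multiplication):

2^1 = 2
2^2 = (2^1)^2 = 2^2 = 4
2^3 = 2 * 2^2 = 2 * 4 = 8
2^6 = (2^3)^2 = 8^2 = 64
2^12 = (2^6)^2 = 64^2 = 4096

Result: 4096
Multiplications needed: 4 (4 lines after 2^1)

2^12 = 4096. Using exponentiation by squaring, this requires 4 multiplications. The key idea: if the exponent is even, square the half-power; if odd, multiply by the base once.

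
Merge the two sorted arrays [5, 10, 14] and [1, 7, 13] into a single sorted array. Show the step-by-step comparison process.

Merging process:

Compare 5 vs 1: take 1 from right. Merged: [1]
Compare 5 vs 7: take 5 from left. Merged: [1, 5]
Compare 10 vs 7: take 7 from right. Merged: [1, 5, 7]
Compare 10 vs 13: take 10 from left. Merged: [1, 5, 7, 10]
Compare 14 vs 13: take 13 from right. Merged: [1, 5, 7, 10, 13]
Append remaining from left: [14]. Merged: [1, 5, 7, 10, 13, 14]

Final merged array: [1, 5, 7, 10, 13, 14]
Total comparisons: 5

The merged array is [1, 5, 7, 10, 13, 14], requiring 5 comparisons. The merge step runs in O(n) time where n is the total number of elements.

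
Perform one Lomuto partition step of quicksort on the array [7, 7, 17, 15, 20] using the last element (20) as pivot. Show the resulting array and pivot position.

Lomuto partition with pivot = 20:

Initial array: [7, 7, 17, 15, 20]

arr[0]=7 <= 20: swap with position 0, array becomes [7, 7, 17, 15, 20]
arr[1]=7 <= 20: swap with position 1, array becomes [7, 7, 17, 15, 20]
arr[2]=17 <= 20: swap with position 2, array becomes [7, 7, 17, 15, 20]
arr[3]=15 <= 20: swap with position 3, array becomes [7, 7, 17, 15, 20]

Place pivot at position 4: [7, 7, 17, 15, 20]
Pivot position: 4

After partitioning with pivot 20, the array becomes [7, 7, 17, 15, 20]. The pivot is placed at index 4. All elements to the left of the pivot are <= 20, and all elements to the right are > 20.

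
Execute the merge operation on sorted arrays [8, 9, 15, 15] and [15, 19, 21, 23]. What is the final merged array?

Merging process:

Compare 8 vs 15: take 8 from left. Merged: [8]
Compare 9 vs 15: take 9 from left. Merged: [8, 9]
Compare 15 vs 15: take 15 from left. Merged: [8, 9, 15]
Compare 15 vs 15: take 15 from left. Merged: [8, 9, 15, 15]
Append remaining from right: [15, 19, 21, 23]. Merged: [8, 9, 15, 15, 15, 19, 21, 23]

Final merged array: [8, 9, 15, 15, 15, 19, 21, 23]
Total comparisons: 4

The merged array is [8, 9, 15, 15, 15, 19, 21, 23], requiring 4 comparisons. The merge step runs in O(n) time where n is the total number of elements.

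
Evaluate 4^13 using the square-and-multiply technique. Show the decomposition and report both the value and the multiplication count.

Computing 4^13 by squaring (build up from 4^1; each line after the first costs one multiplication):

4^1 = 4
4^2 = (4^1)^2 = 4^2 = 16
4^3 = 4 * 4^2 = 4 * 16 = 64
4^6 = (4^3)^2 = 64^2 = 4096
4^12 = (4^6)^2 = 4096^2 = 16777216
4^13 = 4 * 4^12 = 4 * 16777216 = 67108864

Result: 67108864
Multiplications needed: 5 (5 lines after 4^1)

4^13 = 67108864. Using exponentiation by squaring, this requires 5 multiplications. The key idea: if the exponent is even, square the half-power; if odd, multiply by the base once.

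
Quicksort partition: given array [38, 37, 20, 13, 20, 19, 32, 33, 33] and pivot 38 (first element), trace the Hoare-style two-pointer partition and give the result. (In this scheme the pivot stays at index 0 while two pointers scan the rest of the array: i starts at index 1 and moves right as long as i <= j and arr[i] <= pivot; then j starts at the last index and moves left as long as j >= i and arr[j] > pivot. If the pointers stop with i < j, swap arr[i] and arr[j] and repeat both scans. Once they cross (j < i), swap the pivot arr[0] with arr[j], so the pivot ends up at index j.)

Hoare-style two-pointer partition with pivot = 38:

Initial array: [38, 37, 20, 13, 20, 19, 32, 33, 33]

Pointers start at i = 1, j = 8.
i ends at 9, j ends at 8: the pointers have crossed (j < i), so scanning stops.

Swap pivot arr[0] with arr[8] to place pivot at position 8: [33, 37, 20, 13, 20, 19, 32, 33, 38]
Pivot position: 8

After partitioning with pivot 38, the array becomes [33, 37, 20, 13, 20, 19, 32, 33, 38]. The pivot is placed at index 8. All elements to the left of the pivot are <= 38, and all elements to the right are > 38.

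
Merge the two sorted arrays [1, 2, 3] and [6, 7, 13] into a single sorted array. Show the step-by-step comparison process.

Merging process:

Compare 1 vs 6: take 1 from left. Merged: [1]
Compare 2 vs 6: take 2 from left. Merged: [1, 2]
Compare 3 vs 6: take 3 from left. Merged: [1, 2, 3]
Append remaining from right: [6, 7, 13]. Merged: [1, 2, 3, 6, 7, 13]

Final merged array: [1, 2, 3, 6, 7, 13]
Total comparisons: 3

The merged array is [1, 2, 3, 6, 7, 13], requiring 3 comparisons. The merge step runs in O(n) time where n is the total number of elements.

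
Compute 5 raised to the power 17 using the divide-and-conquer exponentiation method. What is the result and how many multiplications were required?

Computing 5^17 by squaring (build up from 5^1; each line after the first costs one multiplication):

5^1 = 5
5^2 = (5^1)^2 = 5^2 = 25
5^4 = (5^2)^2 = 25^2 = 625
5^8 = (5^4)^2 = 625^2 = 390625
5^16 = (5^8)^2 = 390625^2 = 152587890625
5^17 = 5 * 5^16 = 5 * 152587890625 = 762939453125

Result: 762939453125
Multiplications needed: 5 (5 lines after 5^1)

5^17 = 762939453125. Using exponentiation by squaring, this requires 5 multiplications. The key idea: if the exponent is even, square the half-power; if odd, multiply by the base once.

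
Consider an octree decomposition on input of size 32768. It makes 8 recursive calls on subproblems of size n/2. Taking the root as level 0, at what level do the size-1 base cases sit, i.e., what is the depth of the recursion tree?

For divide and conquer with division factor 2:

Problem sizes at each level:
Level 0: 32768
Level 1: 16384
Level 2: 8192
Level 3: 4096
Level 4: 2048
Level 5: 1024
Level 6: 512
Level 7: 256
Level 8: 128
Level 9: 64
Level 10: 32
Level 11: 16
Level 12: 8
Level 13: 4
Level 14: 2
Level 15: 1

The root is level 0 and the size-1 base case is level 15 (the tree spans levels 0 through 15, i.e. 16 levels counting the root), so the depth is the number of divisions: log_2(32768) = 15

The recursion tree depth is log_2(32768) = 15. At each level, the problem size is divided by 2, so it takes 15 divisions to reduce to a base case of size 1. The algorithm makes 8 recursive calls at each level.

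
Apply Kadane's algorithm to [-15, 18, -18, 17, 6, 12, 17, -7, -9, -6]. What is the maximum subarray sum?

Using Kadane's algorithm on [-15, 18, -18, 17, 6, 12, 17, -7, -9, -6]:

Scanning through the array:
Position 1 (value 18): max_ending_here = 18, max_so_far = 18
Position 2 (value -18): max_ending_here = 0, max_so_far = 18
Position 3 (value 17): max_ending_here = 17, max_so_far = 18
Position 4 (value 6): max_ending_here = 23, max_so_far = 23
Position 5 (value 12): max_ending_here = 35, max_so_far = 35
Position 6 (value 17): max_ending_here = 52, max_so_far = 52
Position 7 (value -7): max_ending_here = 45, max_so_far = 52
Position 8 (value -9): max_ending_here = 36, max_so_far = 52
Position 9 (value -6): max_ending_here = 30, max_so_far = 52

Maximum subarray: [18, -18, 17, 6, 12, 17]
Maximum sum: 52

The maximum subarray is [18, -18, 17, 6, 12, 17] with sum 52. This subarray runs from index 1 to index 6.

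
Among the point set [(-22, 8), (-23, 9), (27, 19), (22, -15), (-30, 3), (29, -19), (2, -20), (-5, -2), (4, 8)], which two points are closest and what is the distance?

Computing all pairwise distances among 9 points:

d((-22, 8), (-23, 9)) = 1.4142 <-- minimum
d((-22, 8), (27, 19)) = 50.2195
d((-22, 8), (22, -15)) = 49.6488
d((-22, 8), (-30, 3)) = 9.434
d((-22, 8), (29, -19)) = 57.7062
d((-22, 8), (2, -20)) = 36.8782
d((-22, 8), (-5, -2)) = 19.7231
d((-22, 8), (4, 8)) = 26.0
d((-23, 9), (27, 19)) = 50.9902
d((-23, 9), (22, -15)) = 51.0
d((-23, 9), (-30, 3)) = 9.2195
d((-23, 9), (29, -19)) = 59.0593
d((-23, 9), (2, -20)) = 38.2884
d((-23, 9), (-5, -2)) = 21.095
d((-23, 9), (4, 8)) = 27.0185
d((27, 19), (22, -15)) = 34.3657
d((27, 19), (-30, 3)) = 59.203
d((27, 19), (29, -19)) = 38.0526
d((27, 19), (2, -20)) = 46.3249
d((27, 19), (-5, -2)) = 38.2753
d((27, 19), (4, 8)) = 25.4951
d((22, -15), (-30, 3)) = 55.0273
d((22, -15), (29, -19)) = 8.0623
d((22, -15), (2, -20)) = 20.6155
d((22, -15), (-5, -2)) = 29.9666
d((22, -15), (4, 8)) = 29.2062
d((-30, 3), (29, -19)) = 62.9682
d((-30, 3), (2, -20)) = 39.4081
d((-30, 3), (-5, -2)) = 25.4951
d((-30, 3), (4, 8)) = 34.3657
d((29, -19), (2, -20)) = 27.0185
d((29, -19), (-5, -2)) = 38.0132
d((29, -19), (4, 8)) = 36.7967
d((2, -20), (-5, -2)) = 19.3132
d((2, -20), (4, 8)) = 28.0713
d((-5, -2), (4, 8)) = 13.4536

Closest pair: (-22, 8) and (-23, 9) with distance 1.4142

The closest pair is (-22, 8) and (-23, 9) with Euclidean distance 1.4142. For 9 points, brute-force pairwise comparison is shown above. For large n, the divide-and-conquer algorithm (sort by x, recurse on halves, check the dividing strip) achieves O(n log n).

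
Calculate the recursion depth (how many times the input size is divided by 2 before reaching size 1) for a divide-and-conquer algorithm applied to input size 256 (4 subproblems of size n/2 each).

For divide and conquer with division factor 2:

Problem sizes at each level:
Level 0: 256
Level 1: 128
Level 2: 64
Level 3: 32
Level 4: 16
Level 5: 8
Level 6: 4
Level 7: 2
Level 8: 1

The root is level 0 and the size-1 base case is level 8 (the tree spans levels 0 through 8, i.e. 9 levels counting the root), so the depth is the number of divisions: log_2(256) = 8

The recursion tree depth is log_2(256) = 8. At each level, the problem size is divided by 2, so it takes 8 divisions to reduce to a base case of size 1. The algorithm makes 4 recursive calls at each level.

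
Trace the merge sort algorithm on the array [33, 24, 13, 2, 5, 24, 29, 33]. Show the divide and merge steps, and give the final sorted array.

Merge sort trace:

Split: [33, 24, 13, 2, 5, 24, 29, 33] -> [33, 24, 13, 2] and [5, 24, 29, 33]
  Split: [33, 24, 13, 2] -> [33, 24] and [13, 2]
    Split: [33, 24] -> [33] and [24]
    Merge: [33] + [24] -> [24, 33]
    Split: [13, 2] -> [13] and [2]
    Merge: [13] + [2] -> [2, 13]
  Merge: [24, 33] + [2, 13] -> [2, 13, 24, 33]
  Split: [5, 24, 29, 33] -> [5, 24] and [29, 33]
    Split: [5, 24] -> [5] and [24]
    Merge: [5] + [24] -> [5, 24]
    Split: [29, 33] -> [29] and [33]
    Merge: [29] + [33] -> [29, 33]
  Merge: [5, 24] + [29, 33] -> [5, 24, 29, 33]
Merge: [2, 13, 24, 33] + [5, 24, 29, 33] -> [2, 5, 13, 24, 24, 29, 33, 33]

Final sorted array: [2, 5, 13, 24, 24, 29, 33, 33]

The merge sort proceeds by recursively splitting the array and merging sorted halves.
After all merges, the sorted array is [2, 5, 13, 24, 24, 29, 33, 33].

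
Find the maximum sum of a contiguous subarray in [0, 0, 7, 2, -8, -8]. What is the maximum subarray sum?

Using Kadane's algorithm on [0, 0, 7, 2, -8, -8]:

Scanning through the array:
Position 1 (value 0): max_ending_here = 0, max_so_far = 0
Position 2 (value 7): max_ending_here = 7, max_so_far = 7
Position 3 (value 2): max_ending_here = 9, max_so_far = 9
Position 4 (value -8): max_ending_here = 1, max_so_far = 9
Position 5 (value -8): max_ending_here = -7, max_so_far = 9

Maximum subarray: [0, 0, 7, 2]
Maximum sum: 9

The maximum subarray is [0, 0, 7, 2] with sum 9. This subarray runs from index 0 to index 3.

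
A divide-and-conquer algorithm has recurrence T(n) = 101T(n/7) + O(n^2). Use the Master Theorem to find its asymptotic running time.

Master Theorem for T(n) = 101T(n/7) + O(n^2):

a = 101, b = 7, c = 2
log_b(a) = log_7(101) = 2.3717

Case 1: c = 2 < log_7(101) = 2.3717
T(n) = O(n^(log_7 101))

For T(n) = 101T(n/7) + O(n^2): log_7(101) = 2.3717. This is Case 1 of the Master Theorem (c < log_b(a), work dominated by leaves), giving O(n^(log_7 101)).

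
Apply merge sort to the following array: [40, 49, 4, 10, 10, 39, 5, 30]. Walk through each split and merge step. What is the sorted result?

Merge sort trace:

Split: [40, 49, 4, 10, 10, 39, 5, 30] -> [40, 49, 4, 10] and [10, 39, 5, 30]
  Split: [40, 49, 4, 10] -> [40, 49] and [4, 10]
    Split: [40, 49] -> [40] and [49]
    Merge: [40] + [49] -> [40, 49]
    Split: [4, 10] -> [4] and [10]
    Merge: [4] + [10] -> [4, 10]
  Merge: [40, 49] + [4, 10] -> [4, 10, 40, 49]
  Split: [10, 39, 5, 30] -> [10, 39] and [5, 30]
    Split: [10, 39] -> [10] and [39]
    Merge: [10] + [39] -> [10, 39]
    Split: [5, 30] -> [5] and [30]
    Merge: [5] + [30] -> [5, 30]
  Merge: [10, 39] + [5, 30] -> [5, 10, 30, 39]
Merge: [4, 10, 40, 49] + [5, 10, 30, 39] -> [4, 5, 10, 10, 30, 39, 40, 49]

Final sorted array: [4, 5, 10, 10, 30, 39, 40, 49]

The merge sort proceeds by recursively splitting the array and merging sorted halves.
After all merges, the sorted array is [4, 5, 10, 10, 30, 39, 40, 49].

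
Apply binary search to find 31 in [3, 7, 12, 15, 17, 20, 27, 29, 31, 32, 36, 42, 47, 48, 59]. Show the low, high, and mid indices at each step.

Binary search for 31 in [3, 7, 12, 15, 17, 20, 27, 29, 31, 32, 36, 42, 47, 48, 59]:

lo=0, hi=14, mid=7, arr[mid]=29 -> 29 < 31, search right half
lo=8, hi=14, mid=11, arr[mid]=42 -> 42 > 31, search left half
lo=8, hi=10, mid=9, arr[mid]=32 -> 32 > 31, search left half
lo=8, hi=8, mid=8, arr[mid]=31 -> Found target at index 8!

Binary search finds 31 at index 8 after 4 comparisons. The search repeatedly halves the search space by comparing with the middle element.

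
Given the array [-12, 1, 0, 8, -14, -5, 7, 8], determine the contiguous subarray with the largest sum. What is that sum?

Using Kadane's algorithm on [-12, 1, 0, 8, -14, -5, 7, 8]:

Scanning through the array:
Position 1 (value 1): max_ending_here = 1, max_so_far = 1
Position 2 (value 0): max_ending_here = 1, max_so_far = 1
Position 3 (value 8): max_ending_here = 9, max_so_far = 9
Position 4 (value -14): max_ending_here = -5, max_so_far = 9
Position 5 (value -5): max_ending_here = -5, max_so_far = 9
Position 6 (value 7): max_ending_here = 7, max_so_far = 9
Position 7 (value 8): max_ending_here = 15, max_so_far = 15

Maximum subarray: [7, 8]
Maximum sum: 15

The maximum subarray is [7, 8] with sum 15. This subarray runs from index 6 to index 7.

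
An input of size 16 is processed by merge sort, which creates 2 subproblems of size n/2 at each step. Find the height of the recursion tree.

For divide and conquer with division factor 2:

Problem sizes at each level:
Level 0: 16
Level 1: 8
Level 2: 4
Level 3: 2
Level 4: 1

The root is level 0 and the size-1 base case is level 4 (the tree spans levels 0 through 4, i.e. 5 levels counting the root), so the depth is the number of divisions: log_2(16) = 4

The recursion tree depth is log_2(16) = 4. At each level, the problem size is divided by 2, so it takes 4 divisions to reduce to a base case of size 1. The algorithm makes 2 recursive calls at each level.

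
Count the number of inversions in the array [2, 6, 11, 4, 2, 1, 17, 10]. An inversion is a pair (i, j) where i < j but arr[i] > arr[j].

Finding inversions in [2, 6, 11, 4, 2, 1, 17, 10]:

(0, 5): arr[0]=2 > arr[5]=1
(1, 3): arr[1]=6 > arr[3]=4
(1, 4): arr[1]=6 > arr[4]=2
(1, 5): arr[1]=6 > arr[5]=1
(2, 3): arr[2]=11 > arr[3]=4
(2, 4): arr[2]=11 > arr[4]=2
(2, 5): arr[2]=11 > arr[5]=1
(2, 7): arr[2]=11 > arr[7]=10
(3, 4): arr[3]=4 > arr[4]=2
(3, 5): arr[3]=4 > arr[5]=1
(4, 5): arr[4]=2 > arr[5]=1
(6, 7): arr[6]=17 > arr[7]=10

Total inversions: 12

The array has 12 inversion(s): (0,5), (1,3), (1,4), (1,5), (2,3), (2,4), (2,5), (2,7), (3,4), (3,5), (4,5), (6,7). Each pair (i,j) satisfies i < j and arr[i] > arr[j].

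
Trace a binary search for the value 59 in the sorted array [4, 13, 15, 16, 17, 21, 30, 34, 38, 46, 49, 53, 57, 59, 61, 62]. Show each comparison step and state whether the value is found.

Binary search for 59 in [4, 13, 15, 16, 17, 21, 30, 34, 38, 46, 49, 53, 57, 59, 61, 62]:

lo=0, hi=15, mid=7, arr[mid]=34 -> 34 < 59, search right half
lo=8, hi=15, mid=11, arr[mid]=53 -> 53 < 59, search right half
lo=12, hi=15, mid=13, arr[mid]=59 -> Found target at index 13!

Binary search finds 59 at index 13 after 3 comparisons. The search repeatedly halves the search space by comparing with the middle element.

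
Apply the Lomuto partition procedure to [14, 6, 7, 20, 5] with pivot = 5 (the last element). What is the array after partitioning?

Lomuto partition with pivot = 5:

Initial array: [14, 6, 7, 20, 5]

arr[0]=14 > 5: no swap
arr[1]=6 > 5: no swap
arr[2]=7 > 5: no swap
arr[3]=20 > 5: no swap

Place pivot at position 0: [5, 6, 7, 20, 14]
Pivot position: 0

After partitioning with pivot 5, the array becomes [5, 6, 7, 20, 14]. The pivot is placed at index 0. All elements to the left of the pivot are <= 5, and all elements to the right are > 5.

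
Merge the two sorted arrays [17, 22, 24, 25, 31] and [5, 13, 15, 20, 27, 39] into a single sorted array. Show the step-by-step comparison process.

Merging process:

Compare 17 vs 5: take 5 from right. Merged: [5]
Compare 17 vs 13: take 13 from right. Merged: [5, 13]
Compare 17 vs 15: take 15 from right. Merged: [5, 13, 15]
Compare 17 vs 20: take 17 from left. Merged: [5, 13, 15, 17]
Compare 22 vs 20: take 20 from right. Merged: [5, 13, 15, 17, 20]
Compare 22 vs 27: take 22 from left. Merged: [5, 13, 15, 17, 20, 22]
Compare 24 vs 27: take 24 from left. Merged: [5, 13, 15, 17, 20, 22, 24]
Compare 25 vs 27: take 25 from left. Merged: [5, 13, 15, 17, 20, 22, 24, 25]
Compare 31 vs 27: take 27 from right. Merged: [5, 13, 15, 17, 20, 22, 24, 25, 27]
Compare 31 vs 39: take 31 from left. Merged: [5, 13, 15, 17, 20, 22, 24, 25, 27, 31]
Append remaining from right: [39]. Merged: [5, 13, 15, 17, 20, 22, 24, 25, 27, 31, 39]

Final merged array: [5, 13, 15, 17, 20, 22, 24, 25, 27, 31, 39]
Total comparisons: 10

The merged array is [5, 13, 15, 17, 20, 22, 24, 25, 27, 31, 39], requiring 10 comparisons. The merge step runs in O(n) time where n is the total number of elements.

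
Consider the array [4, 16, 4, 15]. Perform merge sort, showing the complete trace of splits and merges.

Merge sort trace:

Split: [4, 16, 4, 15] -> [4, 16] and [4, 15]
  Split: [4, 16] -> [4] and [16]
  Merge: [4] + [16] -> [4, 16]
  Split: [4, 15] -> [4] and [15]
  Merge: [4] + [15] -> [4, 15]
Merge: [4, 16] + [4, 15] -> [4, 4, 15, 16]

Final sorted array: [4, 4, 15, 16]

The merge sort proceeds by recursively splitting the array and merging sorted halves.
After all merges, the sorted array is [4, 4, 15, 16].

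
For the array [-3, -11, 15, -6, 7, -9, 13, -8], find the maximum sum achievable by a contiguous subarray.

Using Kadane's algorithm on [-3, -11, 15, -6, 7, -9, 13, -8]:

Scanning through the array:
Position 1 (value -11): max_ending_here = -11, max_so_far = -3
Position 2 (value 15): max_ending_here = 15, max_so_far = 15
Position 3 (value -6): max_ending_here = 9, max_so_far = 15
Position 4 (value 7): max_ending_here = 16, max_so_far = 16
Position 5 (value -9): max_ending_here = 7, max_so_far = 16
Position 6 (value 13): max_ending_here = 20, max_so_far = 20
Position 7 (value -8): max_ending_here = 12, max_so_far = 20

Maximum subarray: [15, -6, 7, -9, 13]
Maximum sum: 20

The maximum subarray is [15, -6, 7, -9, 13] with sum 20. This subarray runs from index 2 to index 6.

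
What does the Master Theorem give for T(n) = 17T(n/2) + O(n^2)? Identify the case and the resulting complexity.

Master Theorem for T(n) = 17T(n/2) + O(n^2):

a = 17, b = 2, c = 2
log_b(a) = log_2(17) = 4.0875

Case 1: c = 2 < log_2(17) = 4.0875
T(n) = O(n^(log_2 17))

For T(n) = 17T(n/2) + O(n^2): log_2(17) = 4.0875. This is Case 1 of the Master Theorem (c < log_b(a), work dominated by leaves), giving O(n^(log_2 17)).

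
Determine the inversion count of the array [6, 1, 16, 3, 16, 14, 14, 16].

Finding inversions in [6, 1, 16, 3, 16, 14, 14, 16]:

(0, 1): arr[0]=6 > arr[1]=1
(0, 3): arr[0]=6 > arr[3]=3
(2, 3): arr[2]=16 > arr[3]=3
(2, 5): arr[2]=16 > arr[5]=14
(2, 6): arr[2]=16 > arr[6]=14
(4, 5): arr[4]=16 > arr[5]=14
(4, 6): arr[4]=16 > arr[6]=14

Total inversions: 7

The array has 7 inversion(s): (0,1), (0,3), (2,3), (2,5), (2,6), (4,5), (4,6). Each pair (i,j) satisfies i < j and arr[i] > arr[j].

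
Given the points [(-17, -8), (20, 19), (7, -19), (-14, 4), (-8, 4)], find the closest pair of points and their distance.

Computing all pairwise distances among 5 points:

d((-17, -8), (20, 19)) = 45.8039
d((-17, -8), (7, -19)) = 26.4008
d((-17, -8), (-14, 4)) = 12.3693
d((-17, -8), (-8, 4)) = 15.0
d((20, 19), (7, -19)) = 40.1622
d((20, 19), (-14, 4)) = 37.1618
d((20, 19), (-8, 4)) = 31.7648
d((7, -19), (-14, 4)) = 31.1448
d((7, -19), (-8, 4)) = 27.4591
d((-14, 4), (-8, 4)) = 6.0 <-- minimum

Closest pair: (-14, 4) and (-8, 4) with distance 6.0

The closest pair is (-14, 4) and (-8, 4) with Euclidean distance 6.0. For 5 points, brute-force pairwise comparison is shown above. For large n, the divide-and-conquer algorithm (sort by x, recurse on halves, check the dividing strip) achieves O(n log n).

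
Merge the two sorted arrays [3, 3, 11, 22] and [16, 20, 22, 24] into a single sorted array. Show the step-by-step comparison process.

Merging process:

Compare 3 vs 16: take 3 from left. Merged: [3]
Compare 3 vs 16: take 3 from left. Merged: [3, 3]
Compare 11 vs 16: take 11 from left. Merged: [3, 3, 11]
Compare 22 vs 16: take 16 from right. Merged: [3, 3, 11, 16]
Compare 22 vs 20: take 20 from right. Merged: [3, 3, 11, 16, 20]
Compare 22 vs 22: take 22 from left. Merged: [3, 3, 11, 16, 20, 22]
Append remaining from right: [22, 24]. Merged: [3, 3, 11, 16, 20, 22, 22, 24]

Final merged array: [3, 3, 11, 16, 20, 22, 22, 24]
Total comparisons: 6

The merged array is [3, 3, 11, 16, 20, 22, 22, 24], requiring 6 comparisons. The merge step runs in O(n) time where n is the total number of elements.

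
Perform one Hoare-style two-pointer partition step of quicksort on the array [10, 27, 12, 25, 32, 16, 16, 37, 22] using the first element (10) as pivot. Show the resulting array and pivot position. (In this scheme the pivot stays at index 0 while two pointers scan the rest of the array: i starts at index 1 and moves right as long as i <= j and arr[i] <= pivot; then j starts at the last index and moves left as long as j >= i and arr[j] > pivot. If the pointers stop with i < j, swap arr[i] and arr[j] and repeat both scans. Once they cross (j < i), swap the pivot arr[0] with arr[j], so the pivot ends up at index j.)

Hoare-style two-pointer partition with pivot = 10:

Initial array: [10, 27, 12, 25, 32, 16, 16, 37, 22]

Pointers start at i = 1, j = 8.
i ends at 1, j ends at 0: the pointers have crossed (j < i), so scanning stops.

j = 0, so swapping arr[0] with arr[j] leaves the pivot at position 0: [10, 27, 12, 25, 32, 16, 16, 37, 22]
Pivot position: 0

After partitioning with pivot 10, the array becomes [10, 27, 12, 25, 32, 16, 16, 37, 22]. The pivot is placed at index 0. All elements to the left of the pivot are <= 10, and all elements to the right are > 10.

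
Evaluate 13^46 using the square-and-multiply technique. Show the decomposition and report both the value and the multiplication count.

Computing 13^46 by squaring (build up from 13^1; each line after the first costs one multiplication):

13^1 = 13
13^2 = (13^1)^2 = 13^2 = 169
13^4 = (13^2)^2 = 169^2 = 28561
13^5 = 13 * 13^4 = 13 * 28561 = 371293
13^10 = (13^5)^2 = 371293^2 = 137858491849
13^11 = 13 * 13^10 = 13 * 137858491849 = 1792160394037
13^22 = (13^11)^2 = 1792160394037^2 = 3211838877954855105157369
13^23 = 13 * 13^22 = 13 * 3211838877954855105157369 = 41753905413413116367045797
13^46 = (13^23)^2 = 41753905413413116367045797^2 = 1743388617272249143997555461487119439669521095365209

Result: 1743388617272249143997555461487119439669521095365209
Multiplications needed: 8 (8 lines after 13^1)

13^46 = 1743388617272249143997555461487119439669521095365209. Using exponentiation by squaring, this requires 8 multiplications. The key idea: if the exponent is even, square the half-power; if odd, multiply by the base once.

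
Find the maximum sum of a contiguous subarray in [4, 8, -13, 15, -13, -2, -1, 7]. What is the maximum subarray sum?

Using Kadane's algorithm on [4, 8, -13, 15, -13, -2, -1, 7]:

Scanning through the array:
Position 1 (value 8): max_ending_here = 12, max_so_far = 12
Position 2 (value -13): max_ending_here = -1, max_so_far = 12
Position 3 (value 15): max_ending_here = 15, max_so_far = 15
Position 4 (value -13): max_ending_here = 2, max_so_far = 15
Position 5 (value -2): max_ending_here = 0, max_so_far = 15
Position 6 (value -1): max_ending_here = -1, max_so_far = 15
Position 7 (value 7): max_ending_here = 7, max_so_far = 15

Maximum subarray: [15]
Maximum sum: 15

The maximum subarray is [15] with sum 15. This subarray runs from index 3 to index 3.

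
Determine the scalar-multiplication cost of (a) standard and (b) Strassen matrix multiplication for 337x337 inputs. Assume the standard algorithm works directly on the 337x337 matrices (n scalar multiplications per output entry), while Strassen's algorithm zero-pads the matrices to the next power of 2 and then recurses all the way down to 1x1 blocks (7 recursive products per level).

Matrix multiplication for 337x337 matrices:

Strassen's algorithm requires power-of-2 dimensions. Pad 337x337 to 512x512 (next power of 2).

Standard algorithm: 337^3 = 38272753 multiplications
Strassen's algorithm: 7^(log2(512)) = 7^9 = 40353607 multiplications
Difference: 38272753 - 40353607 = -2080854 (Strassen uses MORE here due to padding overhead — for small or just-over-power-of-2 n, padding can outweigh the per-level savings)

Standard: 38272753 multiplications (337^3). Strassen: 40353607 multiplications (7^9, after padding to 512x512). Strassen reduces 8 recursive multiplications to 7 at each level.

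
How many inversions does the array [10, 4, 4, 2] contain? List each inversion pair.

Finding inversions in [10, 4, 4, 2]:

(0, 1): arr[0]=10 > arr[1]=4
(0, 2): arr[0]=10 > arr[2]=4
(0, 3): arr[0]=10 > arr[3]=2
(1, 3): arr[1]=4 > arr[3]=2
(2, 3): arr[2]=4 > arr[3]=2

Total inversions: 5

The array has 5 inversion(s): (0,1), (0,2), (0,3), (1,3), (2,3). Each pair (i,j) satisfies i < j and arr[i] > arr[j].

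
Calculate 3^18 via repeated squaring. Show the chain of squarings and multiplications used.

Computing 3^18 by squaring (build up from 3^1; each line after the first costs one multiplication):

3^1 = 3
3^2 = (3^1)^2 = 3^2 = 9
3^4 = (3^2)^2 = 9^2 = 81
3^8 = (3^4)^2 = 81^2 = 6561
3^9 = 3 * 3^8 = 3 * 6561 = 19683
3^18 = (3^9)^2 = 19683^2 = 387420489

Result: 387420489
Multiplications needed: 5 (5 lines after 3^1)

3^18 = 387420489. Using exponentiation by squaring, this requires 5 multiplications. The key idea: if the exponent is even, square the half-power; if odd, multiply by the base once.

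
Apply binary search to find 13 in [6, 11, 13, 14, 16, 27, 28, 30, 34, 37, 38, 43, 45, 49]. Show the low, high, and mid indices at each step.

Binary search for 13 in [6, 11, 13, 14, 16, 27, 28, 30, 34, 37, 38, 43, 45, 49]:

lo=0, hi=13, mid=6, arr[mid]=28 -> 28 > 13, search left half
lo=0, hi=5, mid=2, arr[mid]=13 -> Found target at index 2!

Binary search finds 13 at index 2 after 2 comparisons. The search repeatedly halves the search space by comparing with the middle element.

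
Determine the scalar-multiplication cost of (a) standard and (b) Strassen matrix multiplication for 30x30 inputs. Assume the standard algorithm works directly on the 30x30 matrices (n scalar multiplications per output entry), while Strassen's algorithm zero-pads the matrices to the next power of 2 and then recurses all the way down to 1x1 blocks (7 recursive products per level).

Matrix multiplication for 30x30 matrices:

Strassen's algorithm requires power-of-2 dimensions. Pad 30x30 to 32x32 (next power of 2).

Standard algorithm: 30^3 = 27000 multiplications
Strassen's algorithm: 7^(log2(32)) = 7^5 = 16807 multiplications
Savings: 27000 - 16807 = 10193 multiplications

Standard: 27000 multiplications (30^3). Strassen: 16807 multiplications (7^5, after padding to 32x32). Strassen reduces 8 recursive multiplications to 7 at each level.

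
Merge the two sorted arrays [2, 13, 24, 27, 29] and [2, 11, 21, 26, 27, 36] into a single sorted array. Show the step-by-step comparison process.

Merging process:

Compare 2 vs 2: take 2 from left. Merged: [2]
Compare 13 vs 2: take 2 from right. Merged: [2, 2]
Compare 13 vs 11: take 11 from right. Merged: [2, 2, 11]
Compare 13 vs 21: take 13 from left. Merged: [2, 2, 11, 13]
Compare 24 vs 21: take 21 from right. Merged: [2, 2, 11, 13, 21]
Compare 24 vs 26: take 24 from left. Merged: [2, 2, 11, 13, 21, 24]
Compare 27 vs 26: take 26 from right. Merged: [2, 2, 11, 13, 21, 24, 26]
Compare 27 vs 27: take 27 from left. Merged: [2, 2, 11, 13, 21, 24, 26, 27]
Compare 29 vs 27: take 27 from right. Merged: [2, 2, 11, 13, 21, 24, 26, 27, 27]
Compare 29 vs 36: take 29 from left. Merged: [2, 2, 11, 13, 21, 24, 26, 27, 27, 29]
Append remaining from right: [36]. Merged: [2, 2, 11, 13, 21, 24, 26, 27, 27, 29, 36]

Final merged array: [2, 2, 11, 13, 21, 24, 26, 27, 27, 29, 36]
Total comparisons: 10

The merged array is [2, 2, 11, 13, 21, 24, 26, 27, 27, 29, 36], requiring 10 comparisons. The merge step runs in O(n) time where n is the total number of elements.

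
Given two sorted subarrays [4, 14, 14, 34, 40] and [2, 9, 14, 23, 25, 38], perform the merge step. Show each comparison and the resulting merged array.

Merging process:

Compare 4 vs 2: take 2 from right. Merged: [2]
Compare 4 vs 9: take 4 from left. Merged: [2, 4]
Compare 14 vs 9: take 9 from right. Merged: [2, 4, 9]
Compare 14 vs 14: take 14 from left. Merged: [2, 4, 9, 14]
Compare 14 vs 14: take 14 from left. Merged: [2, 4, 9, 14, 14]
Compare 34 vs 14: take 14 from right. Merged: [2, 4, 9, 14, 14, 14]
Compare 34 vs 23: take 23 from right. Merged: [2, 4, 9, 14, 14, 14, 23]
Compare 34 vs 25: take 25 from right. Merged: [2, 4, 9, 14, 14, 14, 23, 25]
Compare 34 vs 38: take 34 from left. Merged: [2, 4, 9, 14, 14, 14, 23, 25, 34]
Compare 40 vs 38: take 38 from right. Merged: [2, 4, 9, 14, 14, 14, 23, 25, 34, 38]
Append remaining from left: [40]. Merged: [2, 4, 9, 14, 14, 14, 23, 25, 34, 38, 40]

Final merged array: [2, 4, 9, 14, 14, 14, 23, 25, 34, 38, 40]
Total comparisons: 10

The merged array is [2, 4, 9, 14, 14, 14, 23, 25, 34, 38, 40], requiring 10 comparisons. The merge step runs in O(n) time where n is the total number of elements.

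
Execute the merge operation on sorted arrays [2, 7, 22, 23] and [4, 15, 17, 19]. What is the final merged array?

Merging process:

Compare 2 vs 4: take 2 from left. Merged: [2]
Compare 7 vs 4: take 4 from right. Merged: [2, 4]
Compare 7 vs 15: take 7 from left. Merged: [2, 4, 7]
Compare 22 vs 15: take 15 from right. Merged: [2, 4, 7, 15]
Compare 22 vs 17: take 17 from right. Merged: [2, 4, 7, 15, 17]
Compare 22 vs 19: take 19 from right. Merged: [2, 4, 7, 15, 17, 19]
Append remaining from left: [22, 23]. Merged: [2, 4, 7, 15, 17, 19, 22, 23]

Final merged array: [2, 4, 7, 15, 17, 19, 22, 23]
Total comparisons: 6

The merged array is [2, 4, 7, 15, 17, 19, 22, 23], requiring 6 comparisons. The merge step runs in O(n) time where n is the total number of elements.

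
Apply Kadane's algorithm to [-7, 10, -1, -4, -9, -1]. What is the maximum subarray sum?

Using Kadane's algorithm on [-7, 10, -1, -4, -9, -1]:

Scanning through the array:
Position 1 (value 10): max_ending_here = 10, max_so_far = 10
Position 2 (value -1): max_ending_here = 9, max_so_far = 10
Position 3 (value -4): max_ending_here = 5, max_so_far = 10
Position 4 (value -9): max_ending_here = -4, max_so_far = 10
Position 5 (value -1): max_ending_here = -1, max_so_far = 10

Maximum subarray: [10]
Maximum sum: 10

The maximum subarray is [10] with sum 10. This subarray runs from index 1 to index 1.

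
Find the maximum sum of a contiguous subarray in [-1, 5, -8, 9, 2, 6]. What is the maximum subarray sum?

Using Kadane's algorithm on [-1, 5, -8, 9, 2, 6]:

Scanning through the array:
Position 1 (value 5): max_ending_here = 5, max_so_far = 5
Position 2 (value -8): max_ending_here = -3, max_so_far = 5
Position 3 (value 9): max_ending_here = 9, max_so_far = 9
Position 4 (value 2): max_ending_here = 11, max_so_far = 11
Position 5 (value 6): max_ending_here = 17, max_so_far = 17

Maximum subarray: [9, 2, 6]
Maximum sum: 17

The maximum subarray is [9, 2, 6] with sum 17. This subarray runs from index 3 to index 5.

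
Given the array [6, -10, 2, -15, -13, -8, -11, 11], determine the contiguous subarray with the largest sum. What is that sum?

Using Kadane's algorithm on [6, -10, 2, -15, -13, -8, -11, 11]:

Scanning through the array:
Position 1 (value -10): max_ending_here = -4, max_so_far = 6
Position 2 (value 2): max_ending_here = 2, max_so_far = 6
Position 3 (value -15): max_ending_here = -13, max_so_far = 6
Position 4 (value -13): max_ending_here = -13, max_so_far = 6
Position 5 (value -8): max_ending_here = -8, max_so_far = 6
Position 6 (value -11): max_ending_here = -11, max_so_far = 6
Position 7 (value 11): max_ending_here = 11, max_so_far = 11

Maximum subarray: [11]
Maximum sum: 11

The maximum subarray is [11] with sum 11. This subarray runs from index 7 to index 7.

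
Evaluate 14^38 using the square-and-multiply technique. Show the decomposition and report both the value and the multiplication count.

Computing 14^38 by squaring (build up from 14^1; each line after the first costs one multiplication):

14^1 = 14
14^2 = (14^1)^2 = 14^2 = 196
14^4 = (14^2)^2 = 196^2 = 38416
14^8 = (14^4)^2 = 38416^2 = 1475789056
14^9 = 14 * 14^8 = 14 * 1475789056 = 20661046784
14^18 = (14^9)^2 = 20661046784^2 = 426878854210636742656
14^19 = 14 * 14^18 = 14 * 426878854210636742656 = 5976303958948914397184
14^38 = (14^19)^2 = 5976303958948914397184^2 = 35716209009748467500288285041727074107129856

Result: 35716209009748467500288285041727074107129856
Multiplications needed: 7 (7 lines after 14^1)

14^38 = 35716209009748467500288285041727074107129856. Using exponentiation by squaring, this requires 7 multiplications. The key idea: if the exponent is even, square the half-power; if odd, multiply by the base once.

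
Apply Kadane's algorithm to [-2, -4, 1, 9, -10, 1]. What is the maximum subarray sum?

Using Kadane's algorithm on [-2, -4, 1, 9, -10, 1]:

Scanning through the array:
Position 1 (value -4): max_ending_here = -4, max_so_far = -2
Position 2 (value 1): max_ending_here = 1, max_so_far = 1
Position 3 (value 9): max_ending_here = 10, max_so_far = 10
Position 4 (value -10): max_ending_here = 0, max_so_far = 10
Position 5 (value 1): max_ending_here = 1, max_so_far = 10

Maximum subarray: [1, 9]
Maximum sum: 10

The maximum subarray is [1, 9] with sum 10. This subarray runs from index 2 to index 3.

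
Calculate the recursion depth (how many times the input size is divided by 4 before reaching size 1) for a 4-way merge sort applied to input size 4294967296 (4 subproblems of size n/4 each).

For divide and conquer with division factor 4:

Problem sizes at each level:
Level 0: 4294967296
Level 1: 1073741824
Level 2: 268435456
Level 3: 67108864
Level 4: 16777216
Level 5: 4194304
Level 6: 1048576
Level 7: 262144
Level 8: 65536
Level 9: 16384
Level 10: 4096
Level 11: 1024
Level 12: 256
Level 13: 64
Level 14: 16
Level 15: 4
Level 16: 1

The root is level 0 and the size-1 base case is level 16 (the tree spans levels 0 through 16, i.e. 17 levels counting the root), so the depth is the number of divisions: log_4(4294967296) = 16

The recursion tree depth is log_4(4294967296) = 16. At each level, the problem size is divided by 4, so it takes 16 divisions to reduce to a base case of size 1. The algorithm makes 4 recursive calls at each level.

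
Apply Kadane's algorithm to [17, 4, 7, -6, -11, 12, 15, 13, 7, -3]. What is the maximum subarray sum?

Using Kadane's algorithm on [17, 4, 7, -6, -11, 12, 15, 13, 7, -3]:

Scanning through the array:
Position 1 (value 4): max_ending_here = 21, max_so_far = 21
Position 2 (value 7): max_ending_here = 28, max_so_far = 28
Position 3 (value -6): max_ending_here = 22, max_so_far = 28
Position 4 (value -11): max_ending_here = 11, max_so_far = 28
Position 5 (value 12): max_ending_here = 23, max_so_far = 28
Position 6 (value 15): max_ending_here = 38, max_so_far = 38
Position 7 (value 13): max_ending_here = 51, max_so_far = 51
Position 8 (value 7): max_ending_here = 58, max_so_far = 58
Position 9 (value -3): max_ending_here = 55, max_so_far = 58

Maximum subarray: [17, 4, 7, -6, -11, 12, 15, 13, 7]
Maximum sum: 58

The maximum subarray is [17, 4, 7, -6, -11, 12, 15, 13, 7] with sum 58. This subarray runs from index 0 to index 8.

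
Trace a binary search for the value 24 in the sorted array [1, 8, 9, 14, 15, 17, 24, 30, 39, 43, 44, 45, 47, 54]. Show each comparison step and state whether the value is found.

Binary search for 24 in [1, 8, 9, 14, 15, 17, 24, 30, 39, 43, 44, 45, 47, 54]:

lo=0, hi=13, mid=6, arr[mid]=24 -> Found target at index 6!

Binary search finds 24 at index 6 after 1 comparisons. The search repeatedly halves the search space by comparing with the middle element.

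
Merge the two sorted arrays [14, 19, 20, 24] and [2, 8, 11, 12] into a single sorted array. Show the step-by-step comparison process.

Merging process:

Compare 14 vs 2: take 2 from right. Merged: [2]
Compare 14 vs 8: take 8 from right. Merged: [2, 8]
Compare 14 vs 11: take 11 from right. Merged: [2, 8, 11]
Compare 14 vs 12: take 12 from right. Merged: [2, 8, 11, 12]
Append remaining from left: [14, 19, 20, 24]. Merged: [2, 8, 11, 12, 14, 19, 20, 24]

Final merged array: [2, 8, 11, 12, 14, 19, 20, 24]
Total comparisons: 4

The merged array is [2, 8, 11, 12, 14, 19, 20, 24], requiring 4 comparisons. The merge step runs in O(n) time where n is the total number of elements.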